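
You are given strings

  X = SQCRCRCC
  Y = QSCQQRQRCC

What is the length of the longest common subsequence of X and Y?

Pick S at X[1]=Y[2], then Q at X[2]=Y[5], then R at X[4]=Y[6], then R at X[6]=Y[8], then C at X[7]=Y[9], then C at X[8]=Y[10]; all 6 characters appear in both, in order. dp[8][10] = 6 confirms this is the maximum.

6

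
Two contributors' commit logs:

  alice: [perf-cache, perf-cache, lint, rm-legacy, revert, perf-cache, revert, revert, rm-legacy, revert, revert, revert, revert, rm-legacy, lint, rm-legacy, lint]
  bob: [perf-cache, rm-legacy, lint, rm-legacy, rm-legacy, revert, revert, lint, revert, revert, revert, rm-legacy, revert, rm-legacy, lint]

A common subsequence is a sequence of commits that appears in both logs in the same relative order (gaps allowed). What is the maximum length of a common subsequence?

11

Pick perf-cache at alice[1]=bob[1], then lint at alice[3]=bob[3], then rm-legacy at alice[4]=bob[5], then revert at alice[5]=bob[6], then revert at alice[7]=bob[7], then revert at alice[8]=bob[9], then revert at alice[10]=bob[10], then revert at alice[11]=bob[11], then revert at alice[13]=bob[13], then rm-legacy at alice[16]=bob[14], then lint at alice[17]=bob[15]; all 11 commits appear in both, in order. dp[17][15] = 11 confirms this is the maximum.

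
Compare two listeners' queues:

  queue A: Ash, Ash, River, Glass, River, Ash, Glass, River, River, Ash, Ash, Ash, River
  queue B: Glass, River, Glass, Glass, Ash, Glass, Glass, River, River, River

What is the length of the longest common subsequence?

7

Pick River at queue A[3]=queue B[2], then Glass at queue A[4]=queue B[4], then Ash at queue A[6]=queue B[5], then Glass at queue A[7]=queue B[7], then River at queue A[8]=queue B[8], then River at queue A[9]=queue B[9], then River at queue A[13]=queue B[10]; all 7 songs appear in both, in order. The LCS DP gives dp[13][10] = 7, so this is optimal.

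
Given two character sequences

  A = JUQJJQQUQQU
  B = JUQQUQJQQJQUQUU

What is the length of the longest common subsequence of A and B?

9

Taking J (A #1, B #1), then U (A #2, B #5), then Q (A #3, B #6), then J (A #4, B #7), then J (A #5, B #10), then Q (A #6, B #11), then Q (A #7, B #13), then U (A #8, B #14), then U (A #11, B #15) gives a common subsequence of length 9. The LCS DP gives dp[11][15] = 9, so this is optimal.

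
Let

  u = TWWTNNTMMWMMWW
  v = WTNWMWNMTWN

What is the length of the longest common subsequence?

7

Pick W [3,1] → T [4,2] → N [5,3] → M [9,5] → W [10,6] → M [11,8] → W [13,10]; all 7 characters appear in both, in order, and the DP table's final entry dp[14][11] is also 7, so no common subsequence is longer.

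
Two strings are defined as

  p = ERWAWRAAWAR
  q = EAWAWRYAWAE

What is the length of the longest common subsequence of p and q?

8

Let dp[i][j] be the LCS length of the first i characters of p and the first j characters of q. dp[i][j] = dp[i-1][j-1]+1 when the i-th and j-th characters match, else max(dp[i-1][j], dp[i][j-1]).
    ·  E  A  W  A  W  R  Y  A  W  A  E
 ·  0  0  0  0  0  0  0  0  0  0  0  0
 E  0  1  1  1  1  1  1  1  1  1  1  1
 R  0  1  1  1  1  1  2  2  2  2  2  2
 W  0  1  1  2  2  2  2  2  2  3  3  3
 A  0  1  2  2  3  3  3  3  3  3  4  4
 W  0  1  2  3  3  4  4  4  4  4  4  4
 R  0  1  2  3  3  4  5  5  5  5  5  5
 A  0  1  2  3  4  4  5  5  6  6  6  6
 A  0  1  2  3  4  4  5  5  6  6  7  7
 W  0  1  2  3  4  5  5  5  6  7  7  7
 A  0  1  2  3  4  5  5  5  6  7  8  8
 R  0  1  2  3  4  5  6  6  6  7  8  8
dp[11][11] = 8. One LCS (by backtracking along matches): EWAWRAWA.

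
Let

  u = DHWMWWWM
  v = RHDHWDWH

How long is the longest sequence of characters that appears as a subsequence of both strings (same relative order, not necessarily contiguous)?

One common subsequence of length 4: D at u[1]=v[3], H at u[2]=v[4], W at u[3]=v[5], W at u[5]=v[7]. The LCS DP gives dp[8][8] = 4, so this is optimal.

4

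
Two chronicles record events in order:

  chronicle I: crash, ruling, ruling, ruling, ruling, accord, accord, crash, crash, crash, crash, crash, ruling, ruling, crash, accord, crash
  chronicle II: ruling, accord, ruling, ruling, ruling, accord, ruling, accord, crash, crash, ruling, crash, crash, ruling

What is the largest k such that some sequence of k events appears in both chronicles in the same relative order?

11

Taking ruling at chronicle I[2]=chronicle II[1]; then ruling at chronicle I[3]=chronicle II[3]; then ruling at chronicle I[4]=chronicle II[4]; then ruling at chronicle I[5]=chronicle II[5]; then accord at chronicle I[6]=chronicle II[6]; then accord at chronicle I[7]=chronicle II[8]; then crash at chronicle I[8]=chronicle II[9]; then crash at chronicle I[9]=chronicle II[10]; then crash at chronicle I[11]=chronicle II[12]; then crash at chronicle I[12]=chronicle II[13]; then ruling at chronicle I[14]=chronicle II[14] gives a common subsequence of length 11. Since dp[17][14] = 11, nothing longer is possible.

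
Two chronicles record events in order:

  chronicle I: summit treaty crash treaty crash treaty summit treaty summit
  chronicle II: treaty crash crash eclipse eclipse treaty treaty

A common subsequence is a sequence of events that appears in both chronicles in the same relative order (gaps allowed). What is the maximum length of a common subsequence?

One common subsequence of length 5: treaty (chronicle I #2, chronicle II #1); then crash (chronicle I #3, chronicle II #2); then crash (chronicle I #5, chronicle II #3); then treaty (chronicle I #6, chronicle II #6); then treaty (chronicle I #8, chronicle II #7). dp[9][7] = 5 confirms this is the maximum.

5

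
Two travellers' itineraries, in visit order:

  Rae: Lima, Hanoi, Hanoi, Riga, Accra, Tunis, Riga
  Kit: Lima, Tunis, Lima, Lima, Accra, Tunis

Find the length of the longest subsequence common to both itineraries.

One common subsequence of length 3: Lima at Rae[1]=Kit[4], Accra at Rae[5]=Kit[5], Tunis at Rae[6]=Kit[6]. Since dp[7][6] = 3, nothing longer is possible.

3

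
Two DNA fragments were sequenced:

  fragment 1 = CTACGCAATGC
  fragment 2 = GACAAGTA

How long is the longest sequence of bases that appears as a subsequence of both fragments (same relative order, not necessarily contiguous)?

One common subsequence of length 5: A at fragment 1[3]=fragment 2[2] → C at fragment 1[6]=fragment 2[3] → A at fragment 1[7]=fragment 2[4] → A at fragment 1[8]=fragment 2[5] → T at fragment 1[9]=fragment 2[7]. Since dp[11][8] = 5, nothing longer is possible.

5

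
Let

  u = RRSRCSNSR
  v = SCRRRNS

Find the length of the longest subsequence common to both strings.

5

One common subsequence of length 5: R (u #1, v #3); then R (u #2, v #4); then R (u #4, v #5); then N (u #7, v #6); then S (u #8, v #7). dp[9][7] = 5 confirms this is the maximum.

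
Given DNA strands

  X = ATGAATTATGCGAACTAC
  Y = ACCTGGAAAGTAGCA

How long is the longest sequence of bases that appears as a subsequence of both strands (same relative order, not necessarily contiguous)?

10

Taking A (X #1, Y #1) → T (X #2, Y #4) → G (X #3, Y #6) → A (X #4, Y #8) → A (X #5, Y #9) → T (X #7, Y #11) → A (X #8, Y #12) → G (X #12, Y #13) → C (X #15, Y #14) → A (X #17, Y #15) gives a common subsequence of length 10. The LCS DP gives dp[18][15] = 10, so this is optimal.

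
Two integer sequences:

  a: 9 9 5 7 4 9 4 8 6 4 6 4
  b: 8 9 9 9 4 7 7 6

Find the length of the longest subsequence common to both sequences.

5

Match 9 (a #1, b #2), then 9 (a #2, b #3), then 9 (a #6, b #4), then 4 (a #7, b #5), then 6 (a #11, b #8) — 5 values in the same relative order in both. Since dp[12][8] = 5, nothing longer is possible.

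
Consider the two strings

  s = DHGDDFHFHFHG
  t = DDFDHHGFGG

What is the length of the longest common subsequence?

Match D (s #1, t #1) → D (s #4, t #2) → D (s #5, t #4) → H (s #7, t #5) → H (s #9, t #6) → F (s #10, t #8) → G (s #12, t #10) — 7 characters in the same relative order in both. dp[12][10] = 7 confirms this is the maximum.

7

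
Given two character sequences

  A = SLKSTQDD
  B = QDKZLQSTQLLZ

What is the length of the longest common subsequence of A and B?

One common subsequence of length 4: L (A #2, B #5); then S (A #4, B #7); then T (A #5, B #8); then Q (A #6, B #9). Since dp[8][12] = 4, nothing longer is possible.

4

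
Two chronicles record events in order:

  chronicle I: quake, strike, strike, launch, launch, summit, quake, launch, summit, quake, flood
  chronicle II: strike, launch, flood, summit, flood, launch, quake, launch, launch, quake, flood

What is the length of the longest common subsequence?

7

One common subsequence of length 7: strike [3,1], launch [4,2], launch [5,6], quake [7,7], launch [8,9], quake [10,10], flood [11,11]. The LCS DP gives dp[11][11] = 7, so this is optimal.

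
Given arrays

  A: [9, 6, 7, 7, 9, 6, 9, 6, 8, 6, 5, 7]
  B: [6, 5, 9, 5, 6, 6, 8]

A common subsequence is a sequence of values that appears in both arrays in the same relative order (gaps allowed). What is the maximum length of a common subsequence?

Let dp[i][j] be the LCS length of the first i values of A and the first j values of B. dp[i][j] = dp[i-1][j-1]+1 when the i-th and j-th values match, else max(dp[i-1][j], dp[i][j-1]).
    ·  6  5  9  5  6  6  8
 ·  0  0  0  0  0  0  0  0
 9  0  0  0  1  1  1  1  1
 6  0  1  1  1  1  2  2  2
 7  0  1  1  1  1  2  2  2
 7  0  1  1  1  1  2  2  2
 9  0  1  1  2  2  2  2  2
 6  0  1  1  2  2  3  3  3
 9  0  1  1  2  2  3  3  3
 6  0  1  1  2  2  3  4  4
 8  0  1  1  2  2  3  4  5
 6  0  1  1  2  2  3  4  5
 5  0  1  2  2  3  3  4  5
 7  0  1  2  2  3  3  4  5
dp[12][7] = 5. One LCS (by backtracking along matches): 6, 9, 6, 6, 8.

5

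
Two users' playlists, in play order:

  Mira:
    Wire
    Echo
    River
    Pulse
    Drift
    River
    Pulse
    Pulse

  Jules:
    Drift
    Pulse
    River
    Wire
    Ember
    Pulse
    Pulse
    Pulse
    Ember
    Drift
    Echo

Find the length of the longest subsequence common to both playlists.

Match Wire [1,4], Pulse [4,6], Pulse [7,7], Pulse [8,8] — 4 songs in the same relative order in both. The LCS DP gives dp[8][11] = 4, so this is optimal.

4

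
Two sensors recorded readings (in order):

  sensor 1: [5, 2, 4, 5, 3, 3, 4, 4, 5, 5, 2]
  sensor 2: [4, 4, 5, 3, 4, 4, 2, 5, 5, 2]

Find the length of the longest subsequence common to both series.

Let dp[i][j] be the LCS length of the first i values of sensor 1 and the first j values of sensor 2. dp[i][j] = dp[i-1][j-1]+1 when the i-th and j-th values match, else max(dp[i-1][j], dp[i][j-1]).
    ·  4  4  5  3  4  4  2  5  5  2
 ·  0  0  0  0  0  0  0  0  0  0  0
 5  0  0  0  1  1  1  1  1  1  1  1
 2  0  0  0  1  1  1  1  2  2  2  2
 4  0  1  1  1  1  2  2  2  2  2  2
 5  0  1  1  2  2  2  2  2  3  3  3
 3  0  1  1  2  3  3  3  3  3  3  3
 3  0  1  1  2  3  3  3  3  3  3  3
 4  0  1  2  2  3  4  4  4  4  4  4
 4  0  1  2  2  3  4  5  5  5  5  5
 5  0  1  2  3  3  4  5  5  6  6  6
 5  0  1  2  3  3  4  5  5  6  7  7
 2  0  1  2  3  3  4  5  6  6  7  8
dp[11][10] = 8. One LCS (by backtracking along matches): 4, 5, 3, 4, 4, 5, 5, 2.

8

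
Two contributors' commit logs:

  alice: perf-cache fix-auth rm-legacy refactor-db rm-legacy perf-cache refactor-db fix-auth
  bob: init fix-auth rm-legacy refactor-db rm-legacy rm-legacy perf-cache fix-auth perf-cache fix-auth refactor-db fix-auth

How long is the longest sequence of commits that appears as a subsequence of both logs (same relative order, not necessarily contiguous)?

Pick fix-auth [2,2]; then rm-legacy [3,3]; then refactor-db [4,4]; then rm-legacy [5,6]; then perf-cache [6,9]; then refactor-db [7,11]; then fix-auth [8,12]; all 7 commits appear in both, in order. Since dp[8][12] = 7, nothing longer is possible.

7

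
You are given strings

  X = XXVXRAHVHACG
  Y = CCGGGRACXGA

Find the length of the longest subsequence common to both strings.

4

Let dp[i][j] be the LCS length of the first i characters of X and the first j characters of Y. dp[i][j] = dp[i-1][j-1]+1 when the i-th and j-th characters match, else max(dp[i-1][j], dp[i][j-1]).
    ·  C  C  G  G  G  R  A  C  X  G  A
 ·  0  0  0  0  0  0  0  0  0  0  0  0
 X  0  0  0  0  0  0  0  0  0  1  1  1
 X  0  0  0  0  0  0  0  0  0  1  1  1
 V  0  0  0  0  0  0  0  0  0  1  1  1
 X  0  0  0  0  0  0  0  0  0  1  1  1
 R  0  0  0  0  0  0  1  1  1  1  1  1
 A  0  0  0  0  0  0  1  2  2  2  2  2
 H  0  0  0  0  0  0  1  2  2  2  2  2
 V  0  0  0  0  0  0  1  2  2  2  2  2
 H  0  0  0  0  0  0  1  2  2  2  2  2
 A  0  0  0  0  0  0  1  2  2  2  2  3
 C  0  1  1  1  1  1  1  2  3  3  3  3
 G  0  1  1  2  2  2  2  2  3  3  4  4
dp[12][11] = 4. One LCS (by backtracking along matches): RACG.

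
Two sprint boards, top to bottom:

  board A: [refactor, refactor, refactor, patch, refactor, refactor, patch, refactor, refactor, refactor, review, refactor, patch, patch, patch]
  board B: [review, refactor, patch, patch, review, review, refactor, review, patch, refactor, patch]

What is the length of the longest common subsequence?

Match refactor at board A[3]=board B[2] → patch at board A[4]=board B[3] → patch at board A[7]=board B[4] → refactor at board A[10]=board B[7] → review at board A[11]=board B[8] → refactor at board A[12]=board B[10] → patch at board A[15]=board B[11] — 7 tasks in the same relative order in both. Since dp[15][11] = 7, nothing longer is possible.

7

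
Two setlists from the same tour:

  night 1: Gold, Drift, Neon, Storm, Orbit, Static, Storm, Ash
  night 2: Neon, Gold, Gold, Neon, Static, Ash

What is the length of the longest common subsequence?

Pick Gold (night 1 #1, night 2 #3) → Neon (night 1 #3, night 2 #4) → Static (night 1 #6, night 2 #5) → Ash (night 1 #8, night 2 #6); all 4 songs appear in both, in order. dp[8][6] = 4 confirms this is the maximum.

4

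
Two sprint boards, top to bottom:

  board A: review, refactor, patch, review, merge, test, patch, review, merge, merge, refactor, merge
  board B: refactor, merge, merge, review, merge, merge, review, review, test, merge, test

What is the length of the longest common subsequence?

6

Match refactor [2,1], then merge [5,3], then review [8,4], then merge [9,5], then merge [10,6], then merge [12,10] — 6 tasks in the same relative order in both. Since dp[12][11] = 6, nothing longer is possible.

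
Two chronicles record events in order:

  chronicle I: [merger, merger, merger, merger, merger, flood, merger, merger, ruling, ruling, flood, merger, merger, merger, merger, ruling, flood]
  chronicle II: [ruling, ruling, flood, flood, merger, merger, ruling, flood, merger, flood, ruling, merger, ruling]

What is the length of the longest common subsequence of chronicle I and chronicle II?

Match flood [6,4], merger [7,5], merger [8,6], ruling [10,7], flood [11,8], merger [12,9], merger [15,12], ruling [16,13] — 8 events in the same relative order in both. Since dp[17][13] = 8, nothing longer is possible.

8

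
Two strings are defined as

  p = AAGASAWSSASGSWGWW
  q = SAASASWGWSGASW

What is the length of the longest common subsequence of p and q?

9

One common subsequence of length 9: A at p[1]=q[2]; then A at p[2]=q[3]; then A at p[4]=q[5]; then S at p[5]=q[6]; then W at p[7]=q[9]; then S at p[8]=q[10]; then A at p[10]=q[12]; then S at p[13]=q[13]; then W at p[17]=q[14]. Since dp[17][14] = 9, nothing longer is possible.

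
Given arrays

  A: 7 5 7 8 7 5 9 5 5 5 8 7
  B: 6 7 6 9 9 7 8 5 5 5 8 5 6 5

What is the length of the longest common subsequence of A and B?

Pick 7 (A #1, B #2); then 7 (A #3, B #6); then 8 (A #4, B #7); then 5 (A #6, B #9); then 5 (A #8, B #10); then 5 (A #9, B #12); then 5 (A #10, B #14); all 7 values appear in both, in order. Since dp[12][14] = 7, nothing longer is possible.

7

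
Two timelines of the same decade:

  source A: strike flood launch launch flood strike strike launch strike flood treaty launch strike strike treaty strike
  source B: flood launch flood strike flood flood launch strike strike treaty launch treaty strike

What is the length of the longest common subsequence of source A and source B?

10

Taking flood (source A #2, source B #1) → launch (source A #4, source B #2) → flood (source A #5, source B #3) → strike (source A #6, source B #4) → strike (source A #7, source B #8) → strike (source A #9, source B #9) → treaty (source A #11, source B #10) → launch (source A #12, source B #11) → treaty (source A #15, source B #12) → strike (source A #16, source B #13) gives a common subsequence of length 10. Since dp[16][13] = 10, nothing longer is possible.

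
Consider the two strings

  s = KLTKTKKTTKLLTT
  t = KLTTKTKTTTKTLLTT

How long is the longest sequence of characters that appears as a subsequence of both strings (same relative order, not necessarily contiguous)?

Match K at s[1]=t[1], then L at s[2]=t[2], then T at s[3]=t[4], then K at s[4]=t[5], then T at s[5]=t[6], then K at s[6]=t[7], then T at s[8]=t[9], then T at s[9]=t[10], then K at s[10]=t[11], then L at s[11]=t[13], then L at s[12]=t[14], then T at s[13]=t[15], then T at s[14]=t[16] — 13 characters in the same relative order in both, and the DP table's final entry dp[14][16] is also 13, so no common subsequence is longer.

13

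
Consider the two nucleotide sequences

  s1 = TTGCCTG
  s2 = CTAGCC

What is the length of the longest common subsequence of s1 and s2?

One common subsequence of length 4: T at s1[1]=s2[2]; then G at s1[3]=s2[4]; then C at s1[4]=s2[5]; then C at s1[5]=s2[6]. dp[7][6] = 4 confirms this is the maximum.

4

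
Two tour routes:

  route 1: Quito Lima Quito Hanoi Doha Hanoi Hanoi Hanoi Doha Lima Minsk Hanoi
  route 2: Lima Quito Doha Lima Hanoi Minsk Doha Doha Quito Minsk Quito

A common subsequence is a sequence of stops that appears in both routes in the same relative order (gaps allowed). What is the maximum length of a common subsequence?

One common subsequence of length 6: Quito (route 1 #1, route 2 #2), Lima (route 1 #2, route 2 #4), Hanoi (route 1 #4, route 2 #5), Doha (route 1 #5, route 2 #7), Doha (route 1 #9, route 2 #8), Minsk (route 1 #11, route 2 #10). dp[12][11] = 6 confirms this is the maximum.

6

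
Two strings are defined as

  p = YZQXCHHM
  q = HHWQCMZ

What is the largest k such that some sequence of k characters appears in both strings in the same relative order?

Let dp[i][j] be the LCS length of the first i characters of p and the first j characters of q. dp[i][j] = dp[i-1][j-1]+1 when the i-th and j-th characters match, else max(dp[i-1][j], dp[i][j-1]).
    ·  H  H  W  Q  C  M  Z
 ·  0  0  0  0  0  0  0  0
 Y  0  0  0  0  0  0  0  0
 Z  0  0  0  0  0  0  0  1
 Q  0  0  0  0  1  1  1  1
 X  0  0  0  0  1  1  1  1
 C  0  0  0  0  1  2  2  2
 H  0  1  1  1  1  2  2  2
 H  0  1  2  2  2  2  2  2
 M  0  1  2  2  2  2  3  3
dp[8][7] = 3. One LCS (by backtracking along matches): QCM.

3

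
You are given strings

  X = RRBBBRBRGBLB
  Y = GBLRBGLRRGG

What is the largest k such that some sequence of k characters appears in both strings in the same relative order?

5

Taking R (X #2, Y #4); then B (X #3, Y #5); then R (X #6, Y #8); then R (X #8, Y #9); then G (X #9, Y #11) gives a common subsequence of length 5. Since dp[12][11] = 5, nothing longer is possible.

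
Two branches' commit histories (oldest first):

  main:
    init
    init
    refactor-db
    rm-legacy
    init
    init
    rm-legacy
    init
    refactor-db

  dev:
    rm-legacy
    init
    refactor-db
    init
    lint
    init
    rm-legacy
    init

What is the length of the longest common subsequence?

One common subsequence of length 6: init [2,2]; then refactor-db [3,3]; then init [5,4]; then init [6,6]; then rm-legacy [7,7]; then init [8,8]. Since dp[9][8] = 6, nothing longer is possible.

6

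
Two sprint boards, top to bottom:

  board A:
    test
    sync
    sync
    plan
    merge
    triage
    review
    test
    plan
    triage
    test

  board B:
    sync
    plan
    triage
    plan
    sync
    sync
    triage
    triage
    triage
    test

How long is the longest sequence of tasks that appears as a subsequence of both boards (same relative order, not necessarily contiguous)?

Pick sync [3,1], then plan [4,2], then triage [6,3], then plan [9,4], then triage [10,9], then test [11,10]; all 6 tasks appear in both, in order. The LCS DP gives dp[11][10] = 6, so this is optimal.

6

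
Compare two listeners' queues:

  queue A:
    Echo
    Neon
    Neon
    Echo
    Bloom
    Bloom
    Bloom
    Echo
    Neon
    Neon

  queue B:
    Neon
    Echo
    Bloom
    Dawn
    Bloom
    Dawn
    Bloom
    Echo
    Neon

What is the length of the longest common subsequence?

Match Neon [3,1], Echo [4,2], Bloom [5,3], Bloom [6,5], Bloom [7,7], Echo [8,8], Neon [10,9] — 7 songs in the same relative order in both. The LCS DP gives dp[10][9] = 7, so this is optimal.

7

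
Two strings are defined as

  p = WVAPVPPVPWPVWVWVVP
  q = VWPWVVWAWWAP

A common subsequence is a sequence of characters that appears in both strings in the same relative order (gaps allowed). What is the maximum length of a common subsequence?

Match W [1,2], P [4,3], V [5,5], V [8,6], W [10,7], W [13,9], W [15,10], P [18,12] — 8 characters in the same relative order in both. dp[18][12] = 8 confirms this is the maximum.

8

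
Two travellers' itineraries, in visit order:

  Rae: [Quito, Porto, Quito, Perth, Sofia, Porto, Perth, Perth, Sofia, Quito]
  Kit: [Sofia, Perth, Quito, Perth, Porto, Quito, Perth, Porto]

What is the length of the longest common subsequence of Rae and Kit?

5

Taking Quito at Rae[1]=Kit[3] → Porto at Rae[2]=Kit[5] → Quito at Rae[3]=Kit[6] → Perth at Rae[4]=Kit[7] → Porto at Rae[6]=Kit[8] gives a common subsequence of length 5, and the DP table's final entry dp[10][8] is also 5, so no common subsequence is longer.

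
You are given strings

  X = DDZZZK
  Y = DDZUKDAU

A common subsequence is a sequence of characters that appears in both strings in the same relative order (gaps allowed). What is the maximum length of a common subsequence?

4

Match D (X #1, Y #1), then D (X #2, Y #2), then Z (X #3, Y #3), then K (X #6, Y #5) — 4 characters in the same relative order in both, and the DP table's final entry dp[6][8] is also 4, so no common subsequence is longer.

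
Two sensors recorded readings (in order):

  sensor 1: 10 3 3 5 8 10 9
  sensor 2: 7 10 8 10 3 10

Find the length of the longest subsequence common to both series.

Let dp[i][j] be the LCS length of the first i values of sensor 1 and the first j values of sensor 2. dp[i][j] = dp[i-1][j-1]+1 when the i-th and j-th values match, else max(dp[i-1][j], dp[i][j-1]).
    ·  7 10  8 10  3 10
 ·  0  0  0  0  0  0  0
10  0  0  1  1  1  1  1
 3  0  0  1  1  1  2  2
 3  0  0  1  1  1  2  2
 5  0  0  1  1  1  2  2
 8  0  0  1  2  2  2  2
10  0  0  1  2  3  3  3
 9  0  0  1  2  3  3  3
dp[7][6] = 3. One LCS (by backtracking along matches): 10, 3, 10.

3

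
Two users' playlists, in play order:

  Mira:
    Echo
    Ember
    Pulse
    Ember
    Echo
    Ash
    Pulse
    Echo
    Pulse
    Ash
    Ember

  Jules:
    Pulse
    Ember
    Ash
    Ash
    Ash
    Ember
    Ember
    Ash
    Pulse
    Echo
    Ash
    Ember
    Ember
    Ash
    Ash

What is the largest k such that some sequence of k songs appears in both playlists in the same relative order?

One common subsequence of length 7: Ember (Mira #2, Jules #6), then Ember (Mira #4, Jules #7), then Ash (Mira #6, Jules #8), then Pulse (Mira #7, Jules #9), then Echo (Mira #8, Jules #10), then Ash (Mira #10, Jules #11), then Ember (Mira #11, Jules #13). Since dp[11][15] = 7, nothing longer is possible.

7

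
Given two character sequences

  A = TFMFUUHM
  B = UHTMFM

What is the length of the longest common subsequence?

4

Let dp[i][j] be the LCS length of the first i characters of A and the first j characters of B. dp[i][j] = dp[i-1][j-1]+1 when the i-th and j-th characters match, else max(dp[i-1][j], dp[i][j-1]).
    ·  U  H  T  M  F  M
 ·  0  0  0  0  0  0  0
 T  0  0  0  1  1  1  1
 F  0  0  0  1  1  2  2
 M  0  0  0  1  2  2  3
 F  0  0  0  1  2  3  3
 U  0  1  1  1  2  3  3
 U  0  1  1  1  2  3  3
 H  0  1  2  2  2  3  3
 M  0  1  2  2  3  3  4
dp[8][6] = 4. One LCS (by backtracking along matches): TMFM.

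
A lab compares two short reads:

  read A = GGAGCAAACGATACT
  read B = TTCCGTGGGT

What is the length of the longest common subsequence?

Let dp[i][j] be the LCS length of the first i bases of read A and the first j bases of read B. dp[i][j] = dp[i-1][j-1]+1 when the i-th and j-th bases match, else max(dp[i-1][j], dp[i][j-1]).
    ·  T  T  C  C  G  T  G  G  G  T
 ·  0  0  0  0  0  0  0  0  0  0  0
 G  0  0  0  0  0  1  1  1  1  1  1
 G  0  0  0  0  0  1  1  2  2  2  2
 A  0  0  0  0  0  1  1  2  2  2  2
 G  0  0  0  0  0  1  1  2  3  3  3
 C  0  0  0  1  1  1  1  2  3  3  3
 A  0  0  0  1  1  1  1  2  3  3  3
 A  0  0  0  1  1  1  1  2  3  3  3
 A  0  0  0  1  1  1  1  2  3  3  3
 C  0  0  0  1  2  2  2  2  3  3  3
 G  0  0  0  1  2  3  3  3  3  4  4
 A  0  0  0  1  2  3  3  3  3  4  4
 T  0  1  1  1  2  3  4  4  4  4  5
 A  0  1  1  1  2  3  4  4  4  4  5
 C  0  1  1  2  2  3  4  4  4  4  5
 T  0  1  2  2  2  3  4  4  4  4  5
dp[15][10] = 5. One LCS (by backtracking along matches): GGGGT.

5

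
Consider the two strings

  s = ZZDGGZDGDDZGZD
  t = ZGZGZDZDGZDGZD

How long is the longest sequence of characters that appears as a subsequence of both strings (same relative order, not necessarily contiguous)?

10

Pick Z [1,3], then Z [2,5], then D [3,6], then Z [6,7], then D [7,8], then G [8,9], then D [10,11], then G [12,12], then Z [13,13], then D [14,14]; all 10 characters appear in both, in order. dp[14][14] = 10 confirms this is the maximum.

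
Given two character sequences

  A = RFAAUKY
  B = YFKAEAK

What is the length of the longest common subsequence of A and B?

Let dp[i][j] be the LCS length of the first i characters of A and the first j characters of B. dp[i][j] = dp[i-1][j-1]+1 when the i-th and j-th characters match, else max(dp[i-1][j], dp[i][j-1]).
    ·  Y  F  K  A  E  A  K
 ·  0  0  0  0  0  0  0  0
 R  0  0  0  0  0  0  0  0
 F  0  0  1  1  1  1  1  1
 A  0  0  1  1  2  2  2  2
 A  0  0  1  1  2  2  3  3
 U  0  0  1  1  2  2  3  3
 K  0  0  1  2  2  2  3  4
 Y  0  1  1  2  2  2  3  4
dp[7][7] = 4. One LCS (by backtracking along matches): FAAK.

4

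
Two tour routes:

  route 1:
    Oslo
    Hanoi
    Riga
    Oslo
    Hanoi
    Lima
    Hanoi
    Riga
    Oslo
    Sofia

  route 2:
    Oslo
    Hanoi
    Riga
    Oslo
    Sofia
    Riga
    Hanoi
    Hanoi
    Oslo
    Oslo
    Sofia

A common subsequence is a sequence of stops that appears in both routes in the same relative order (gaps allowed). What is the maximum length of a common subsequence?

Match Oslo [1,1], Hanoi [2,2], Riga [3,3], Oslo [4,4], Hanoi [5,7], Hanoi [7,8], Oslo [9,10], Sofia [10,11] — 8 stops in the same relative order in both. dp[10][11] = 8 confirms this is the maximum.

8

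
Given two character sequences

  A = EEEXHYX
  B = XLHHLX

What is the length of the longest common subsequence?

Match X (A #4, B #1), H (A #5, B #4), X (A #7, B #6) — 3 characters in the same relative order in both. dp[7][6] = 3 confirms this is the maximum.

3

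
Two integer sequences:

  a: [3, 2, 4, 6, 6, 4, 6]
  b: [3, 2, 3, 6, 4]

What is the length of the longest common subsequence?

4

Let dp[i][j] be the LCS length of the first i values of a and the first j values of b. dp[i][j] = dp[i-1][j-1]+1 when the i-th and j-th values match, else max(dp[i-1][j], dp[i][j-1]).
    ·  3  2  3  6  4
 ·  0  0  0  0  0  0
 3  0  1  1  1  1  1
 2  0  1  2  2  2  2
 4  0  1  2  2  2  3
 6  0  1  2  2  3  3
 6  0  1  2  2  3  3
 4  0  1  2  2  3  4
 6  0  1  2  2  3  4
dp[7][5] = 4. One LCS (by backtracking along matches): 3, 2, 6, 4.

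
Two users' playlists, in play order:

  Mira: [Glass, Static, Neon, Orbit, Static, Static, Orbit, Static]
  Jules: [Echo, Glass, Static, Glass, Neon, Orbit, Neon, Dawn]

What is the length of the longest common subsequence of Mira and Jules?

Match Glass (Mira #1, Jules #2), then Static (Mira #2, Jules #3), then Neon (Mira #3, Jules #5), then Orbit (Mira #4, Jules #6) — 4 songs in the same relative order in both. dp[8][8] = 4 confirms this is the maximum.

4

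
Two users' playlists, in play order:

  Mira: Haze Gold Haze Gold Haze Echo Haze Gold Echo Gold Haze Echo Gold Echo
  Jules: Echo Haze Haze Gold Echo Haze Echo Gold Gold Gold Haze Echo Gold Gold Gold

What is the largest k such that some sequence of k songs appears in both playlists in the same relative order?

10

Pick Haze at Mira[1]=Jules[2], then Haze at Mira[3]=Jules[3], then Gold at Mira[4]=Jules[4], then Haze at Mira[5]=Jules[6], then Echo at Mira[6]=Jules[7], then Gold at Mira[8]=Jules[9], then Gold at Mira[10]=Jules[10], then Haze at Mira[11]=Jules[11], then Echo at Mira[12]=Jules[12], then Gold at Mira[13]=Jules[15]; all 10 songs appear in both, in order. dp[14][15] = 10 confirms this is the maximum.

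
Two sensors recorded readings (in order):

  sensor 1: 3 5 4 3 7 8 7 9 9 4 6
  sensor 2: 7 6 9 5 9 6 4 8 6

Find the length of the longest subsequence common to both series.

Match 7 [5,1], then 9 [8,3], then 9 [9,5], then 4 [10,7], then 6 [11,9] — 5 values in the same relative order in both. dp[11][9] = 5 confirms this is the maximum.

5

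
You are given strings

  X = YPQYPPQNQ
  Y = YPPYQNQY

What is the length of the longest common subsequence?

Taking Y (X #1, Y #1); then P (X #2, Y #3); then Y (X #4, Y #4); then Q (X #7, Y #5); then N (X #8, Y #6); then Q (X #9, Y #7) gives a common subsequence of length 6, and the DP table's final entry dp[9][8] is also 6, so no common subsequence is longer.

6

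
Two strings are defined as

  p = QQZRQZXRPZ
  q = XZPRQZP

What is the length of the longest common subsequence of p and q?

Let dp[i][j] be the LCS length of the first i characters of p and the first j characters of q. dp[i][j] = dp[i-1][j-1]+1 when the i-th and j-th characters match, else max(dp[i-1][j], dp[i][j-1]).
    ·  X  Z  P  R  Q  Z  P
 ·  0  0  0  0  0  0  0  0
 Q  0  0  0  0  0  1  1  1
 Q  0  0  0  0  0  1  1  1
 Z  0  0  1  1  1  1  2  2
 R  0  0  1  1  2  2  2  2
 Q  0  0  1  1  2  3  3  3
 Z  0  0  1  1  2  3  4  4
 X  0  1  1  1  2  3  4  4
 R  0  1  1  1  2  3  4  4
 P  0  1  1  2  2  3  4  5
 Z  0  1  2  2  2  3  4  5
dp[10][7] = 5. One LCS (by backtracking along matches): ZRQZP.

5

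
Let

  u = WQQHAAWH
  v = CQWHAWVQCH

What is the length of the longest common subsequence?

One common subsequence of length 5: W [1,3] → H [4,4] → A [6,5] → W [7,6] → H [8,10], and the DP table's final entry dp[8][10] is also 5, so no common subsequence is longer.

5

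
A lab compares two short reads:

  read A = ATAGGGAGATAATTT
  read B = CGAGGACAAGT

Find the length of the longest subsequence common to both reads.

One common subsequence of length 7: A [3,3], G [5,4], G [6,5], A [7,6], A [9,8], A [11,9], T [15,11]. The LCS DP gives dp[15][11] = 7, so this is optimal.

7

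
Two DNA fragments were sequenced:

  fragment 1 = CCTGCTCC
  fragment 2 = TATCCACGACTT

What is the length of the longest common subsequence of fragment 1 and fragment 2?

Match C at fragment 1[1]=fragment 2[5], C at fragment 1[2]=fragment 2[7], G at fragment 1[4]=fragment 2[8], C at fragment 1[5]=fragment 2[10], T at fragment 1[6]=fragment 2[12] — 5 bases in the same relative order in both. The LCS DP gives dp[8][12] = 5, so this is optimal.

5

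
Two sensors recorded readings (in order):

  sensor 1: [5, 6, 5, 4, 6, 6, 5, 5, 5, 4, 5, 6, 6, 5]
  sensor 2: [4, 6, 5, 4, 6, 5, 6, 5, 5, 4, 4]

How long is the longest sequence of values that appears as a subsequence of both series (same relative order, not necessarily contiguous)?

8

Taking 6 at sensor 1[2]=sensor 2[2], then 5 at sensor 1[3]=sensor 2[3], then 4 at sensor 1[4]=sensor 2[4], then 6 at sensor 1[5]=sensor 2[5], then 6 at sensor 1[6]=sensor 2[7], then 5 at sensor 1[7]=sensor 2[8], then 5 at sensor 1[8]=sensor 2[9], then 4 at sensor 1[10]=sensor 2[11] gives a common subsequence of length 8, and the DP table's final entry dp[14][11] is also 8, so no common subsequence is longer.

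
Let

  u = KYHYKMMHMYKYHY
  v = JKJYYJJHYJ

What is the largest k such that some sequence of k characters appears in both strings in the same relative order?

5

Pick K at u[1]=v[2], Y at u[2]=v[4], Y at u[4]=v[5], H at u[8]=v[8], Y at u[10]=v[9]; all 5 characters appear in both, in order. Since dp[14][10] = 5, nothing longer is possible.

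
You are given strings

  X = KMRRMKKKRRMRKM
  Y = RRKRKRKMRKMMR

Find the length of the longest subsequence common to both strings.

Pick R (X #3, Y #1); then R (X #4, Y #2); then K (X #6, Y #3); then K (X #7, Y #5); then K (X #8, Y #7); then M (X #11, Y #8); then R (X #12, Y #9); then K (X #13, Y #10); then M (X #14, Y #12); all 9 characters appear in both, in order, and the DP table's final entry dp[14][13] is also 9, so no common subsequence is longer.

9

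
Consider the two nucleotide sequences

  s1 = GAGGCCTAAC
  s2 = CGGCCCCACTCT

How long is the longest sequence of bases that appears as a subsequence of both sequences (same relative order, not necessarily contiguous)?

6

Pick G (s1 #1, s2 #2), G (s1 #3, s2 #3), C (s1 #5, s2 #7), C (s1 #6, s2 #9), T (s1 #7, s2 #10), C (s1 #10, s2 #11); all 6 bases appear in both, in order, and the DP table's final entry dp[10][12] is also 6, so no common subsequence is longer.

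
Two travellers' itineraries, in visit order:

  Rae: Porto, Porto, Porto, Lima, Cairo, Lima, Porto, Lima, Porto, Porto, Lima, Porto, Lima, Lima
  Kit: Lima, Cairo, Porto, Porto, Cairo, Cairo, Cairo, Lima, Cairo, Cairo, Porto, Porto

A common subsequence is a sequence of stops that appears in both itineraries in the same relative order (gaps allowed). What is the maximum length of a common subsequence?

6

Match Porto [1,3], then Porto [2,4], then Lima [4,8], then Cairo [5,10], then Porto [10,11], then Porto [12,12] — 6 stops in the same relative order in both. Since dp[14][12] = 6, nothing longer is possible.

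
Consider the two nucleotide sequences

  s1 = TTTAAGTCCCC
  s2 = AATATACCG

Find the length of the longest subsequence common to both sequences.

Taking T (s1 #1, s2 #3) → T (s1 #3, s2 #5) → A (s1 #5, s2 #6) → C (s1 #8, s2 #7) → C (s1 #9, s2 #8) gives a common subsequence of length 5. Since dp[11][9] = 5, nothing longer is possible.

5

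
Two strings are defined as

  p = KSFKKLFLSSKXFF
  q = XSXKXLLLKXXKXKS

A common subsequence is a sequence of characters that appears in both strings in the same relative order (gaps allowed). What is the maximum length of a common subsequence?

6

Match S (p #2, q #2); then K (p #4, q #4); then L (p #6, q #7); then L (p #8, q #8); then K (p #11, q #12); then X (p #12, q #13) — 6 characters in the same relative order in both. dp[14][15] = 6 confirms this is the maximum.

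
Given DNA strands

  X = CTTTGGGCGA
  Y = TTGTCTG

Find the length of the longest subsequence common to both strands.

5

Let dp[i][j] be the LCS length of the first i bases of X and the first j bases of Y. dp[i][j] = dp[i-1][j-1]+1 when the i-th and j-th bases match, else max(dp[i-1][j], dp[i][j-1]).
    ·  T  T  G  T  C  T  G
 ·  0  0  0  0  0  0  0  0
 C  0  0  0  0  0  1  1  1
 T  0  1  1  1  1  1  2  2
 T  0  1  2  2  2  2  2  2
 T  0  1  2  2  3  3  3  3
 G  0  1  2  3  3  3  3  4
 G  0  1  2  3  3  3  3  4
 G  0  1  2  3  3  3  3  4
 C  0  1  2  3  3  4  4  4
 G  0  1  2  3  3  4  4  5
 A  0  1  2  3  3  4  4  5
dp[10][7] = 5. One LCS (by backtracking along matches): TTTCG.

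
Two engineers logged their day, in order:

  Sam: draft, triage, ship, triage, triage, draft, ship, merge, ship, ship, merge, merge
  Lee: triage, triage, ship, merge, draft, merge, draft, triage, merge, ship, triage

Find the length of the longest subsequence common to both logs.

6

Match triage at Sam[4]=Lee[1] → triage at Sam[5]=Lee[2] → ship at Sam[7]=Lee[3] → merge at Sam[8]=Lee[4] → merge at Sam[11]=Lee[6] → merge at Sam[12]=Lee[9] — 6 tasks in the same relative order in both, and the DP table's final entry dp[12][11] is also 6, so no common subsequence is longer.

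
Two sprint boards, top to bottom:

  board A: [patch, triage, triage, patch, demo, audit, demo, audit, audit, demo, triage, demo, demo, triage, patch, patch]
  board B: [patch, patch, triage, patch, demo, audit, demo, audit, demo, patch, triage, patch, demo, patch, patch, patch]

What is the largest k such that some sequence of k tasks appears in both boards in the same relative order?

Match patch (board A #1, board B #2), triage (board A #3, board B #3), patch (board A #4, board B #4), demo (board A #5, board B #5), audit (board A #6, board B #6), demo (board A #7, board B #7), audit (board A #9, board B #8), demo (board A #10, board B #9), triage (board A #11, board B #11), demo (board A #12, board B #13), patch (board A #15, board B #15), patch (board A #16, board B #16) — 12 tasks in the same relative order in both. dp[16][16] = 12 confirms this is the maximum.

12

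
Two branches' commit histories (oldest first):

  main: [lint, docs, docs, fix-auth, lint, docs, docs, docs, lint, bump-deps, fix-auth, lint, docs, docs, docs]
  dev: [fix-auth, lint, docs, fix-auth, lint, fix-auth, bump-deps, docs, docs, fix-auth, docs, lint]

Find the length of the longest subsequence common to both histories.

One common subsequence of length 8: lint [1,2], docs [3,3], fix-auth [4,4], lint [5,5], docs [6,8], docs [7,9], docs [8,11], lint [12,12]. The LCS DP gives dp[15][12] = 8, so this is optimal.

8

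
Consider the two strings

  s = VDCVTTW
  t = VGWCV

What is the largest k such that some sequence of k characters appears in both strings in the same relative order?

Taking V (s #1, t #1); then C (s #3, t #4); then V (s #4, t #5) gives a common subsequence of length 3, and the DP table's final entry dp[7][5] is also 3, so no common subsequence is longer.

3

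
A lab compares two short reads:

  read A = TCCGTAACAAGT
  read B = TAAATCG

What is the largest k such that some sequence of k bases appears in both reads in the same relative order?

5

Match T (read A #1, read B #1), A (read A #6, read B #3), A (read A #7, read B #4), C (read A #8, read B #6), G (read A #11, read B #7) — 5 bases in the same relative order in both. dp[12][7] = 5 confirms this is the maximum.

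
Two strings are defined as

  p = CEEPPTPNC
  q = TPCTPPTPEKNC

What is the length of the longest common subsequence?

7

Match C (p #1, q #3); then P (p #4, q #5); then P (p #5, q #6); then T (p #6, q #7); then P (p #7, q #8); then N (p #8, q #11); then C (p #9, q #12) — 7 characters in the same relative order in both. The LCS DP gives dp[9][12] = 7, so this is optimal.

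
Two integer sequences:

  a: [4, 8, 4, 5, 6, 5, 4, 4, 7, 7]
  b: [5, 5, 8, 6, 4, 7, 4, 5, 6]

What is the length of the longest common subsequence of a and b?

One common subsequence of length 4: 4 at a[1]=b[5]; then 4 at a[3]=b[7]; then 5 at a[4]=b[8]; then 6 at a[5]=b[9]. The LCS DP gives dp[10][9] = 4, so this is optimal.

4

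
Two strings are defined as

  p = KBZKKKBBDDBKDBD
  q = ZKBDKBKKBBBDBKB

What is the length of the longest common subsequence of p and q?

Pick K at p[1]=q[2] → B at p[2]=q[3] → K at p[4]=q[5] → K at p[5]=q[7] → K at p[6]=q[8] → B at p[7]=q[10] → B at p[8]=q[11] → D at p[10]=q[12] → B at p[11]=q[13] → K at p[12]=q[14] → B at p[14]=q[15]; all 11 characters appear in both, in order. The LCS DP gives dp[15][15] = 11, so this is optimal.

11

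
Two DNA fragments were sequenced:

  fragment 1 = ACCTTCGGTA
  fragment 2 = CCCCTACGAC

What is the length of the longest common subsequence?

6

Pick C (fragment 1 #2, fragment 2 #3); then C (fragment 1 #3, fragment 2 #4); then T (fragment 1 #4, fragment 2 #5); then C (fragment 1 #6, fragment 2 #7); then G (fragment 1 #8, fragment 2 #8); then A (fragment 1 #10, fragment 2 #9); all 6 bases appear in both, in order, and the DP table's final entry dp[10][10] is also 6, so no common subsequence is longer.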